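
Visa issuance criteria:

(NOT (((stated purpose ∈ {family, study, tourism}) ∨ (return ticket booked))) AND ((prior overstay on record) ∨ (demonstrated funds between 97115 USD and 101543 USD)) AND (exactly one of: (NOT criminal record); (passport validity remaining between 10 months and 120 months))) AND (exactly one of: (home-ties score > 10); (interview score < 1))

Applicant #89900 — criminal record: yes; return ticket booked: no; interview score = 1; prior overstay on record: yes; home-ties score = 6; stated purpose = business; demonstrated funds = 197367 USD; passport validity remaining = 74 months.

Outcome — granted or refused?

Atomic conditions:
  stated purpose ∈ {family, study, tourism}: business is not in the set → false
  return ticket booked: no → false
  prior overstay on record: yes → true
  demonstrated funds between 97115 USD and 101543 USD: 197367 in [97115, 101543] is false
  NOT criminal record: yes → false
  passport validity remaining between 10 months and 120 months: 74 in [10, 120] is true
  home-ties score > 10: 6 > 10 is false
  interview score < 1: 1 < 1 is false
Combine:
[1.1.1] false OR false = false
[1.1] NOT false = true
[1.2] true OR false = true
[1.3] exactly-one(false, true) = true
[1] true AND true AND true = true
[2] exactly-one(false, false) = false
[root] true AND false = false
Overall: false → refused

Refused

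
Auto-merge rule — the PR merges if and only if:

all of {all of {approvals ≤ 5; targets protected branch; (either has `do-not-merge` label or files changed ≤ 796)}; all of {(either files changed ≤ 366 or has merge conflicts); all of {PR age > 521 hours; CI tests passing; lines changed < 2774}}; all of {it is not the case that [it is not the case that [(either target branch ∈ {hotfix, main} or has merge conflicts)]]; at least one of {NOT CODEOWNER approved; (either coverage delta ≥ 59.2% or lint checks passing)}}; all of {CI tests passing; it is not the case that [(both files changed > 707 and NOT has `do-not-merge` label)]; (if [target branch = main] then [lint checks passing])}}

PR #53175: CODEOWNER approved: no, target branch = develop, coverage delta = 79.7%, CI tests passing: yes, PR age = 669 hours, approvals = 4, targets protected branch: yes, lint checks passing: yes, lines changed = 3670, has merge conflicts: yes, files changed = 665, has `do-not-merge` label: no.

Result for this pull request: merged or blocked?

Atomic conditions:
  approvals ≤ 5: 4 ≤ 5 is true
  targets protected branch: yes → true
  has `do-not-merge` label: no → false
  files changed ≤ 796: 665 ≤ 796 is true
  files changed ≤ 366: 665 ≤ 366 is false
  has merge conflicts: yes → true
  PR age > 521 hours: 669 > 521 is true
  CI tests passing: yes → true
  lines changed < 2774: 3670 < 2774 is false
  target branch ∈ {hotfix, main}: develop is not in the set → false
  NOT CODEOWNER approved: no → true
  coverage delta ≥ 59.2%: 79.7 ≥ 59.2 is true
  lint checks passing: yes → true
  files changed > 707: 665 > 707 is false
  NOT has `do-not-merge` label: no → true
  target branch = main: develop == main is false
Combine:
[1.3] false OR true = true
[1] true AND true AND true = true
[2.1] false OR true = true
[2.2] true AND true AND false = false
[2] true AND false = false
[3.1.1.1] false OR true = true
[3.1.1] NOT true = false
[3.1] NOT false = true
[3.2.2] true OR true = true
[3.2] true OR true = true
[3] true AND true = true
[4.2.1] false AND true = false
[4.2] NOT false = true
[4.3] false → true (antecedent false ⇒ implication holds) = true
[4] true AND true AND true = true
[root] true AND false AND true AND true = false
Overall: false → blocked

Blocked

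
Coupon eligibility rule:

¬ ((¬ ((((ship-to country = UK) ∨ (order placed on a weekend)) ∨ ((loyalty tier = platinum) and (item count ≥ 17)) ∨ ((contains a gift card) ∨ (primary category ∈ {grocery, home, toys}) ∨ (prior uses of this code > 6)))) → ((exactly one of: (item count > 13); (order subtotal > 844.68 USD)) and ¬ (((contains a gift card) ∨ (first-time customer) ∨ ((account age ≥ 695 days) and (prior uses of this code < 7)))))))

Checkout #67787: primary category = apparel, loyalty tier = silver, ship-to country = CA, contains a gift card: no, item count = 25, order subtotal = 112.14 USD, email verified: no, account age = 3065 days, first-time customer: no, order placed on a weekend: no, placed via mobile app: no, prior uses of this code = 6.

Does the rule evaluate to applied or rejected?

Applied

Atomic conditions:
  ship-to country = UK: CA == UK is false
  order placed on a weekend: no → false
  loyalty tier = platinum: silver == platinum is false
  item count ≥ 17: 25 ≥ 17 is true
  contains a gift card: no → false
  primary category ∈ {grocery, home, toys}: apparel is not in the set → false
  prior uses of this code > 6: 6 > 6 is false
  item count > 13: 25 > 13 is true
  order subtotal > 844.68 USD: 112.14 > 844.68 is false
  first-time customer: no → false
  account age ≥ 695 days: 3065 ≥ 695 is true
  prior uses of this code < 7: 6 < 7 is true
Combine:
[1.1.1.1] false OR false = false
[1.1.1.2] false AND true = false
[1.1.1.3] false OR false OR false = false
[1.1.1] false OR false OR false = false
[1.1] NOT false = true
[1.2.1] exactly-one(true, false) = true
[1.2.2.1.3] true AND true = true
[1.2.2.1] false OR false OR true = true
[1.2.2] NOT true = false
[1.2] true AND false = false
[1] true → false = false
[root] NOT false = true
Overall: true → applied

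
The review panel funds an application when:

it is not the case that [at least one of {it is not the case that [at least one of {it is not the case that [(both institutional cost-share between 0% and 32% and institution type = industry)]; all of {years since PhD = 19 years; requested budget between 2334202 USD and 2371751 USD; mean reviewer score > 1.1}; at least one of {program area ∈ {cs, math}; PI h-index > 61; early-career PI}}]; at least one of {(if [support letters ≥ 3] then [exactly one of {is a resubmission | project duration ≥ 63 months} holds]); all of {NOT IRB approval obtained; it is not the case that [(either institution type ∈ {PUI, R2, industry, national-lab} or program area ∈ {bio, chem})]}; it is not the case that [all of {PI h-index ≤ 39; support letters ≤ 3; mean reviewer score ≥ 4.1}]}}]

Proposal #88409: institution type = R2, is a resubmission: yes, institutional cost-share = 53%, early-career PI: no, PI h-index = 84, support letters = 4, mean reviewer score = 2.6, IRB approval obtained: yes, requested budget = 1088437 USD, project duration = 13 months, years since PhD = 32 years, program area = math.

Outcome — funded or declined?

Atomic conditions:
  institutional cost-share between 0% and 32%: 53 in [0, 32] is false
  institution type = industry: R2 == industry is false
  years since PhD = 19 years: 32 == 19 is false
  requested budget between 2334202 USD and 2371751 USD: 1088437 in [2334202, 2371751] is false
  mean reviewer score > 1.1: 2.6 > 1.1 is true
  program area ∈ {cs, math}: math is in the set → true
  PI h-index > 61: 84 > 61 is true
  early-career PI: no → false
  support letters ≥ 3: 4 ≥ 3 is true
  is a resubmission: yes → true
  project duration ≥ 63 months: 13 ≥ 63 is false
  NOT IRB approval obtained: yes → false
  institution type ∈ {PUI, R2, industry, national-lab}: R2 is in the set → true
  program area ∈ {bio, chem}: math is not in the set → false
  PI h-index ≤ 39: 84 ≤ 39 is false
  support letters ≤ 3: 4 ≤ 3 is false
  mean reviewer score ≥ 4.1: 2.6 ≥ 4.1 is false
Combine:
[1.1.1.1.1] false AND false = false
[1.1.1.1] NOT false = true
[1.1.1.2] false AND false AND true = false
[1.1.1.3] true OR true OR false = true
[1.1.1] true OR false OR true = true
[1.1] NOT true = false
[1.2.1.2] exactly-one(true, false) = true
[1.2.1] true → true = true
[1.2.2.2.1] true OR false = true
[1.2.2.2] NOT true = false
[1.2.2] false AND false = false
[1.2.3.1] false AND false AND false = false
[1.2.3] NOT false = true
[1.2] true OR false OR true = true
[1] false OR true = true
[root] NOT true = false
Overall: false → declined

Declined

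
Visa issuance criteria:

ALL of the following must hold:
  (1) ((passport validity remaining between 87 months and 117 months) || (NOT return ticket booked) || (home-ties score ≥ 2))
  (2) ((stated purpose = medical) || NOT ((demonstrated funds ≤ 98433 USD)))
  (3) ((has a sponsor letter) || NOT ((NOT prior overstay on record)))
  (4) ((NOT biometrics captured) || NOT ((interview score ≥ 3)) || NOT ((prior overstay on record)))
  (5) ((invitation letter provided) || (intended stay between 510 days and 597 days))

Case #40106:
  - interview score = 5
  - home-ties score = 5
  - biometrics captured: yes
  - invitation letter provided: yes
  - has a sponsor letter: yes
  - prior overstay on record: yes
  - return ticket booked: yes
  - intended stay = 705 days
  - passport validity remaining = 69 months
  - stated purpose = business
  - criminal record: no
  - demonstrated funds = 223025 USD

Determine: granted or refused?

Refused

Atomic conditions:
  passport validity remaining between 87 months and 117 months: 69 in [87, 117] is false
  NOT return ticket booked: yes → false
  home-ties score ≥ 2: 5 ≥ 2 is true
  stated purpose = medical: business == medical is false
  demonstrated funds ≤ 98433 USD: 223025 ≤ 98433 is false
  has a sponsor letter: yes → true
  NOT prior overstay on record: yes → false
  NOT biometrics captured: yes → false
  interview score ≥ 3: 5 ≥ 3 is true
  prior overstay on record: yes → true
  invitation letter provided: yes → true
  intended stay between 510 days and 597 days: 705 in [510, 597] is false
Combine:
[1] false OR false OR true = true
[2.2] NOT false = true
[2] false OR true = true
[3.2] NOT false = true
[3] true OR true = true
[4.2] NOT true = false
[4.3] NOT true = false
[4] false OR false OR false = false
[5] true OR false = true
[root] true AND true AND true AND false AND true = false
Overall: false → refused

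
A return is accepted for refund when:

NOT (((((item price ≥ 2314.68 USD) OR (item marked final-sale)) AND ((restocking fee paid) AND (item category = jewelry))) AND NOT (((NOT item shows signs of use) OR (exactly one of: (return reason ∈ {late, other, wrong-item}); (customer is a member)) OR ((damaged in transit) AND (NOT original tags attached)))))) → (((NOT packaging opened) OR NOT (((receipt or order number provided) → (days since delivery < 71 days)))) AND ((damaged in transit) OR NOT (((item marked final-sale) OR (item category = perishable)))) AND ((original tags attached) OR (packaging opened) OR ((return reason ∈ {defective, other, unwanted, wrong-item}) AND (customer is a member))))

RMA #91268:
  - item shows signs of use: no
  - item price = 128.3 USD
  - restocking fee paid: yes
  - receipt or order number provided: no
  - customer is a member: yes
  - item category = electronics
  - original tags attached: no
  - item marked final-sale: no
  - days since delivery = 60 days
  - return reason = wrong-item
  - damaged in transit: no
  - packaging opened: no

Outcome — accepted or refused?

Atomic conditions:
  item price ≥ 2314.68 USD: 128.3 ≥ 2314.68 is false
  item marked final-sale: no → false
  restocking fee paid: yes → true
  item category = jewelry: electronics == jewelry is false
  NOT item shows signs of use: no → true
  return reason ∈ {late, other, wrong-item}: wrong-item is in the set → true
  customer is a member: yes → true
  damaged in transit: no → false
  NOT original tags attached: no → true
  NOT packaging opened: no → true
  receipt or order number provided: no → false
  days since delivery < 71 days: 60 < 71 is true
  item category = perishable: electronics == perishable is false
  original tags attached: no → false
  packaging opened: no → false
  return reason ∈ {defective, other, unwanted, wrong-item}: wrong-item is in the set → true
Combine:
[1.1.1.1] false OR false = false
[1.1.1.2] true AND false = false
[1.1.1] false AND false = false
[1.1.2.1.2] exactly-one(true, true) = false
[1.1.2.1.3] false AND true = false
[1.1.2.1] true OR false OR false = true
[1.1.2] NOT true = false
[1.1] false AND false = false
[1] NOT false = true
[2.1.2.1] false → true (antecedent false ⇒ implication holds) = true
[2.1.2] NOT true = false
[2.1] true OR false = true
[2.2.2.1] false OR false = false
[2.2.2] NOT false = true
[2.2] false OR true = true
[2.3.3] true AND true = true
[2.3] false OR false OR true = true
[2] true AND true AND true = true
[root] true → true = true
Overall: true → accepted

Accepted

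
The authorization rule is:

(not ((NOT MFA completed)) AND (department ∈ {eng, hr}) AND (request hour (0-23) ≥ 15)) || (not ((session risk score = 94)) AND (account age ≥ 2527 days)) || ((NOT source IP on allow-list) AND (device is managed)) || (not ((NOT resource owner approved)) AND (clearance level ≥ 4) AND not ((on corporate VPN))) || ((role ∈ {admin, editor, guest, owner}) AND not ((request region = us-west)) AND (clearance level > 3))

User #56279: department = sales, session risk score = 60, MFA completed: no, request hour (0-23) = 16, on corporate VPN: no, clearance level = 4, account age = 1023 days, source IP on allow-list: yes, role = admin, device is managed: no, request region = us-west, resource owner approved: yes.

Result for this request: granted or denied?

Granted

Atomic conditions:
  NOT MFA completed: no → true
  department ∈ {eng, hr}: sales is not in the set → false
  request hour (0-23) ≥ 15: 16 ≥ 15 is true
  session risk score = 94: 60 == 94 is false
  account age ≥ 2527 days: 1023 ≥ 2527 is false
  NOT source IP on allow-list: yes → false
  device is managed: no → false
  NOT resource owner approved: yes → false
  clearance level ≥ 4: 4 ≥ 4 is true
  on corporate VPN: no → false
  role ∈ {admin, editor, guest, owner}: admin is in the set → true
  request region = us-west: us-west == us-west is true
  clearance level > 3: 4 > 3 is true
Combine:
[1.1] NOT true = false
[1] false AND false AND true = false
[2.1] NOT false = true
[2] true AND false = false
[3] false AND false = false
[4.1] NOT false = true
[4.3] NOT false = true
[4] true AND true AND true = true
[5.2] NOT true = false
[5] true AND false AND true = false
[root] false OR false OR false OR true OR false = true
Overall: true → granted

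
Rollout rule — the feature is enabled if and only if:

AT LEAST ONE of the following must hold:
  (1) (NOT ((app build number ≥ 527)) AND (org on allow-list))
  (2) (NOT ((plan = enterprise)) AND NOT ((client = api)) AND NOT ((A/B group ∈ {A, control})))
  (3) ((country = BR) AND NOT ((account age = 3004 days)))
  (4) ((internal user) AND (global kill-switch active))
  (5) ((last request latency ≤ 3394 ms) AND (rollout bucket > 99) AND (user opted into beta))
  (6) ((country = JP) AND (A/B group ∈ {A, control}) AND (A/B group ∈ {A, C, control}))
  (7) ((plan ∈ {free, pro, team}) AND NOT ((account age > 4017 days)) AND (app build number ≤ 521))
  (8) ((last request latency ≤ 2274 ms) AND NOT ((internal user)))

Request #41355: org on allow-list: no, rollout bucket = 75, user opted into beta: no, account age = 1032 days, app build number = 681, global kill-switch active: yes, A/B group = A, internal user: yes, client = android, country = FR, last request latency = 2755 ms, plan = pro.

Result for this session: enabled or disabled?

Atomic conditions:
  app build number ≥ 527: 681 ≥ 527 is true
  org on allow-list: no → false
  plan = enterprise: pro == enterprise is false
  client = api: android == api is false
  A/B group ∈ {A, control}: A is in the set → true
  country = BR: FR == BR is false
  account age = 3004 days: 1032 == 3004 is false
  internal user: yes → true
  global kill-switch active: yes → true
  last request latency ≤ 3394 ms: 2755 ≤ 3394 is true
  rollout bucket > 99: 75 > 99 is false
  user opted into beta: no → false
  country = JP: FR == JP is false
  A/B group ∈ {A, C, control}: A is in the set → true
  plan ∈ {free, pro, team}: pro is in the set → true
  account age > 4017 days: 1032 > 4017 is false
  app build number ≤ 521: 681 ≤ 521 is false
  last request latency ≤ 2274 ms: 2755 ≤ 2274 is false
Combine:
[1.1] NOT true = false
[1] false AND false = false
[2.1] NOT false = true
[2.2] NOT false = true
[2.3] NOT true = false
[2] true AND true AND false = false
[3.2] NOT false = true
[3] false AND true = false
[4] true AND true = true
[5] true AND false AND false = false
[6] false AND true AND true = false
[7.2] NOT false = true
[7] true AND true AND false = false
[8.2] NOT true = false
[8] false AND false = false
[root] false OR false OR false OR true OR false OR false OR false OR false = true
Overall: true → enabled

Enabled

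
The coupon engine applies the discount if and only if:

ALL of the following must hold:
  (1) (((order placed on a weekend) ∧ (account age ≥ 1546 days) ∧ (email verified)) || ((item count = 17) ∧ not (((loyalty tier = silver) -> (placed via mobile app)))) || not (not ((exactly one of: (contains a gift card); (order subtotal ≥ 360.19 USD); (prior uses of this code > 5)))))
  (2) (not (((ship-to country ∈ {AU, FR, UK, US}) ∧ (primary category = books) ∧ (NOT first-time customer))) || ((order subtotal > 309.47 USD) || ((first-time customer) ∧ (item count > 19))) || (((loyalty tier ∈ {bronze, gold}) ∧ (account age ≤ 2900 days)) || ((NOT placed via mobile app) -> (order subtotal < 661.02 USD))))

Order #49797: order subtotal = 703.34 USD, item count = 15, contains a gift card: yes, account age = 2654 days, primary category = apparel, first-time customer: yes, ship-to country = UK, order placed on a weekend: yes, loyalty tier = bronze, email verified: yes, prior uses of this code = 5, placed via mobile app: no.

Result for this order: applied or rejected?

Applied

Atomic conditions:
  order placed on a weekend: yes → true
  account age ≥ 1546 days: 2654 ≥ 1546 is true
  email verified: yes → true
  item count = 17: 15 == 17 is false
  loyalty tier = silver: bronze == silver is false
  placed via mobile app: no → false
  contains a gift card: yes → true
  order subtotal ≥ 360.19 USD: 703.34 ≥ 360.19 is true
  prior uses of this code > 5: 5 > 5 is false
  ship-to country ∈ {AU, FR, UK, US}: UK is in the set → true
  primary category = books: apparel == books is false
  NOT first-time customer: yes → false
  order subtotal > 309.47 USD: 703.34 > 309.47 is true
  first-time customer: yes → true
  item count > 19: 15 > 19 is false
  loyalty tier ∈ {bronze, gold}: bronze is in the set → true
  account age ≤ 2900 days: 2654 ≤ 2900 is true
  NOT placed via mobile app: no → true
  order subtotal < 661.02 USD: 703.34 < 661.02 is false
Combine:
[1.1] true AND true AND true = true
[1.2.2.1] false → false (antecedent false ⇒ implication holds) = true
[1.2.2] NOT true = false
[1.2] false AND false = false
[1.3.1.1] exactly-one(true, true, false) = false
[1.3.1] NOT false = true
[1.3] NOT true = false
[1] true OR false OR false = true
[2.1.1] true AND false AND false = false
[2.1] NOT false = true
[2.2.2] true AND false = false
[2.2] true OR false = true
[2.3.1] true AND true = true
[2.3.2] true → false = false
[2.3] true OR false = true
[2] true OR true OR true = true
[root] true AND true = true
Overall: true → applied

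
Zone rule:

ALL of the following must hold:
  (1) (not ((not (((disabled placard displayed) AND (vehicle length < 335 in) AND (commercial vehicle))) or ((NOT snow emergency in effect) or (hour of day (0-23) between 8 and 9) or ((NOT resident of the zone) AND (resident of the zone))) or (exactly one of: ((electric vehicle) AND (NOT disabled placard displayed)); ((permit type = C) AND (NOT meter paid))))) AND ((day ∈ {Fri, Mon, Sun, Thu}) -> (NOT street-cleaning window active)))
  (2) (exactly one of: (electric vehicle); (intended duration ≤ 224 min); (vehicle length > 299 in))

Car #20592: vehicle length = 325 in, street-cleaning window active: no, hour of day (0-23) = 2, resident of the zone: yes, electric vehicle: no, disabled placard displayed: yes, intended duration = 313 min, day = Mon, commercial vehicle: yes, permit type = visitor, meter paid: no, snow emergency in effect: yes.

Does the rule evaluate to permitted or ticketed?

Permitted

Atomic conditions:
  disabled placard displayed: yes → true
  vehicle length < 335 in: 325 < 335 is true
  commercial vehicle: yes → true
  NOT snow emergency in effect: yes → false
  hour of day (0-23) between 8 and 9: 2 in [8, 9] is false
  NOT resident of the zone: yes → false
  resident of the zone: yes → true
  electric vehicle: no → false
  NOT disabled placard displayed: yes → false
  permit type = C: visitor == C is false
  NOT meter paid: no → true
  day ∈ {Fri, Mon, Sun, Thu}: Mon is in the set → true
  NOT street-cleaning window active: no → true
  intended duration ≤ 224 min: 313 ≤ 224 is false
  vehicle length > 299 in: 325 > 299 is true
Combine:
[1.1.1.1.1] true AND true AND true = true
[1.1.1.1] NOT true = false
[1.1.1.2.3] false AND true = false
[1.1.1.2] false OR false OR false = false
[1.1.1.3.1] false AND false = false
[1.1.1.3.2] false AND true = false
[1.1.1.3] exactly-one(false, false) = false
[1.1.1] false OR false OR false = false
[1.1] NOT false = true
[1.2] true → true = true
[1] true AND true = true
[2] exactly-one(false, false, true) = true
[root] true AND true = true
Overall: true → permitted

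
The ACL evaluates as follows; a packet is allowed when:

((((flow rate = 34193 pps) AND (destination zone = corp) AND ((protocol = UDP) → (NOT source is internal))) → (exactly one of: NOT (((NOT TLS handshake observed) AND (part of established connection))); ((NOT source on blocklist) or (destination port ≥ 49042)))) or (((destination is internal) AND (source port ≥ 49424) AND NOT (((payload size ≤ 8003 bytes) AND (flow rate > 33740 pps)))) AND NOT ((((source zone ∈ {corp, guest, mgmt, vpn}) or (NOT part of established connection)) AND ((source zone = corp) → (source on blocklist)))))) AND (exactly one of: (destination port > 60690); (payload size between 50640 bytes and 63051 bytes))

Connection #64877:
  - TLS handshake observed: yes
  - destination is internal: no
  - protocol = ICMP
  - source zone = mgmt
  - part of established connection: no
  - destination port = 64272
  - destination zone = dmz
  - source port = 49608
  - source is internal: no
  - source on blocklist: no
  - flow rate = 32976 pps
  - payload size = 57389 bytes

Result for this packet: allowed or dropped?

Dropped

Atomic conditions:
  flow rate = 34193 pps: 32976 == 34193 is false
  destination zone = corp: dmz == corp is false
  protocol = UDP: ICMP == UDP is false
  NOT source is internal: no → true
  NOT TLS handshake observed: yes → false
  part of established connection: no → false
  NOT source on blocklist: no → true
  destination port ≥ 49042: 64272 ≥ 49042 is true
  destination is internal: no → false
  source port ≥ 49424: 49608 ≥ 49424 is true
  payload size ≤ 8003 bytes: 57389 ≤ 8003 is false
  flow rate > 33740 pps: 32976 > 33740 is false
  source zone ∈ {corp, guest, mgmt, vpn}: mgmt is in the set → true
  NOT part of established connection: no → true
  source zone = corp: mgmt == corp is false
  source on blocklist: no → false
  destination port > 60690: 64272 > 60690 is true
  payload size between 50640 bytes and 63051 bytes: 57389 in [50640, 63051] is true
Combine:
[1.1.1.3] false → true (antecedent false ⇒ implication holds) = true
[1.1.1] false AND false AND true = false
[1.1.2.1.1] false AND false = false
[1.1.2.1] NOT false = true
[1.1.2.2] true OR true = true
[1.1.2] exactly-one(true, true) = false
[1.1] false → false (antecedent false ⇒ implication holds) = true
[1.2.1.3.1] false AND false = false
[1.2.1.3] NOT false = true
[1.2.1] false AND true AND true = false
[1.2.2.1.1] true OR true = true
[1.2.2.1.2] false → false (antecedent false ⇒ implication holds) = true
[1.2.2.1] true AND true = true
[1.2.2] NOT true = false
[1.2] false AND false = false
[1] true OR false = true
[2] exactly-one(true, true) = false
[root] true AND false = false
Overall: false → dropped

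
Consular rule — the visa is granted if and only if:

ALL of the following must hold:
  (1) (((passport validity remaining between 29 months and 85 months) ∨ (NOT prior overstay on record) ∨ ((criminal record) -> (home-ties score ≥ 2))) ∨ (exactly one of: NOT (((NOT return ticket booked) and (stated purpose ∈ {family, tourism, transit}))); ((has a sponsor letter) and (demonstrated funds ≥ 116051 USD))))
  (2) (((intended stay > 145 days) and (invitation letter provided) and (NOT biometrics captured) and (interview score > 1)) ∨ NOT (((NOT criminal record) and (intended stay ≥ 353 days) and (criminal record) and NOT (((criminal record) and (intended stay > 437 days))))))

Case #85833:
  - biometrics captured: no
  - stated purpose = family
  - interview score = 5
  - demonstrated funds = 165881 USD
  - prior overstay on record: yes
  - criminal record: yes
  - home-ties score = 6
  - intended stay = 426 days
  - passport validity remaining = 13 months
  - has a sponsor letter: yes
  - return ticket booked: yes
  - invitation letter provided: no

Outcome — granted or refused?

Atomic conditions:
  passport validity remaining between 29 months and 85 months: 13 in [29, 85] is false
  NOT prior overstay on record: yes → false
  criminal record: yes → true
  home-ties score ≥ 2: 6 ≥ 2 is true
  NOT return ticket booked: yes → false
  stated purpose ∈ {family, tourism, transit}: family is in the set → true
  has a sponsor letter: yes → true
  demonstrated funds ≥ 116051 USD: 165881 ≥ 116051 is true
  intended stay > 145 days: 426 > 145 is true
  invitation letter provided: no → false
  NOT biometrics captured: no → true
  interview score > 1: 5 > 1 is true
  NOT criminal record: yes → false
  intended stay ≥ 353 days: 426 ≥ 353 is true
  intended stay > 437 days: 426 > 437 is false
Combine:
[1.1.3] true → true = true
[1.1] false OR false OR true = true
[1.2.1.1] false AND true = false
[1.2.1] NOT false = true
[1.2.2] true AND true = true
[1.2] exactly-one(true, true) = false
[1] true OR false = true
[2.1] true AND false AND true AND true = false
[2.2.1.4.1] true AND false = false
[2.2.1.4] NOT false = true
[2.2.1] false AND true AND true AND true = false
[2.2] NOT false = true
[2] false OR true = true
[root] true AND true = true
Overall: true → granted

Granted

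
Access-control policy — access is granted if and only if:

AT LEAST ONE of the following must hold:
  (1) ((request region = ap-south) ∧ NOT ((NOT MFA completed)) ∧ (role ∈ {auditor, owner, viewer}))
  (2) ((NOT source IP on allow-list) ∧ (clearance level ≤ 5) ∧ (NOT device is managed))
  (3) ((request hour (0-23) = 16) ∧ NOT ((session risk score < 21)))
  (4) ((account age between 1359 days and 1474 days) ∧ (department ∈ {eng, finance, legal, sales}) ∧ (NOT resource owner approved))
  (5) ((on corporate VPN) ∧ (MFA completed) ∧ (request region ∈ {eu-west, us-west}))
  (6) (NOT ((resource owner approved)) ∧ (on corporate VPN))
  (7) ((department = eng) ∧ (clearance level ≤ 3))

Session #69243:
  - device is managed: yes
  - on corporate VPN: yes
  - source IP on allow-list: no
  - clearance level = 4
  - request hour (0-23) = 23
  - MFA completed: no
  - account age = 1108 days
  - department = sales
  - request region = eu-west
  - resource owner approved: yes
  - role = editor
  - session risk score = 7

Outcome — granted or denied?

Atomic conditions:
  request region = ap-south: eu-west == ap-south is false
  NOT MFA completed: no → true
  role ∈ {auditor, owner, viewer}: editor is not in the set → false
  NOT source IP on allow-list: no → true
  clearance level ≤ 5: 4 ≤ 5 is true
  NOT device is managed: yes → false
  request hour (0-23) = 16: 23 == 16 is false
  session risk score < 21: 7 < 21 is true
  account age between 1359 days and 1474 days: 1108 in [1359, 1474] is false
  department ∈ {eng, finance, legal, sales}: sales is in the set → true
  NOT resource owner approved: yes → false
  on corporate VPN: yes → true
  MFA completed: no → false
  request region ∈ {eu-west, us-west}: eu-west is in the set → true
  resource owner approved: yes → true
  department = eng: sales == eng is false
  clearance level ≤ 3: 4 ≤ 3 is false
Combine:
[1.2] NOT true = false
[1] false AND false AND false = false
[2] true AND true AND false = false
[3.2] NOT true = false
[3] false AND false = false
[4] false AND true AND false = false
[5] true AND false AND true = false
[6.1] NOT true = false
[6] false AND true = false
[7] false AND false = false
[root] false OR false OR false OR false OR false OR false OR false = false
Overall: false → denied

Denied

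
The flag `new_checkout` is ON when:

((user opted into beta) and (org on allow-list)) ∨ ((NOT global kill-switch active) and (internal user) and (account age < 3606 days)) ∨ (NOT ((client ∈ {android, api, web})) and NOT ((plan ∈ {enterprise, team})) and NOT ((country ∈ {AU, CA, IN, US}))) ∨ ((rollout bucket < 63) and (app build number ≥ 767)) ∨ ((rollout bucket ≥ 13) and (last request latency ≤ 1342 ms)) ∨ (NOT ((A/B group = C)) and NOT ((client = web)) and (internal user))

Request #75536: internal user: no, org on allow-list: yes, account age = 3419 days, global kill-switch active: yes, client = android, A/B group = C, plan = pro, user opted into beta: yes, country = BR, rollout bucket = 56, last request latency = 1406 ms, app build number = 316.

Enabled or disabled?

Enabled

Atomic conditions:
  user opted into beta: yes → true
  org on allow-list: yes → true
  NOT global kill-switch active: yes → false
  internal user: no → false
  account age < 3606 days: 3419 < 3606 is true
  client ∈ {android, api, web}: android is in the set → true
  plan ∈ {enterprise, team}: pro is not in the set → false
  country ∈ {AU, CA, IN, US}: BR is not in the set → false
  rollout bucket < 63: 56 < 63 is true
  app build number ≥ 767: 316 ≥ 767 is false
  rollout bucket ≥ 13: 56 ≥ 13 is true
  last request latency ≤ 1342 ms: 1406 ≤ 1342 is false
  A/B group = C: C == C is true
  client = web: android == web is false
Combine:
[1] true AND true = true
[2] false AND false AND true = false
[3.1] NOT true = false
[3.2] NOT false = true
[3.3] NOT false = true
[3] false AND true AND true = false
[4] true AND false = false
[5] true AND false = false
[6.1] NOT true = false
[6.2] NOT false = true
[6] false AND true AND false = false
[root] true OR false OR false OR false OR false OR false = true
Overall: true → enabled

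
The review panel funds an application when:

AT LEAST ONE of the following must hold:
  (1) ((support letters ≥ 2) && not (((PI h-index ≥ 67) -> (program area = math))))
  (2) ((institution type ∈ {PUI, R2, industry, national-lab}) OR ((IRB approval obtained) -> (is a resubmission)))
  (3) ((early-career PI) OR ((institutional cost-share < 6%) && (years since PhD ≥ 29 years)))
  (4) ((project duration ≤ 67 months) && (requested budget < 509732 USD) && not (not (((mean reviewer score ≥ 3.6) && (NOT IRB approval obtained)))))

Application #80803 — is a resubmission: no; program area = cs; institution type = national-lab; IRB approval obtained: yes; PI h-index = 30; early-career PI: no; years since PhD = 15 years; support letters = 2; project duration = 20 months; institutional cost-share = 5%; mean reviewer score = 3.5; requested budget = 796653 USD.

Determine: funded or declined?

Funded

Atomic conditions:
  support letters ≥ 2: 2 ≥ 2 is true
  PI h-index ≥ 67: 30 ≥ 67 is false
  program area = math: cs == math is false
  institution type ∈ {PUI, R2, industry, national-lab}: national-lab is in the set → true
  IRB approval obtained: yes → true
  is a resubmission: no → false
  early-career PI: no → false
  institutional cost-share < 6%: 5 < 6 is true
  years since PhD ≥ 29 years: 15 ≥ 29 is false
  project duration ≤ 67 months: 20 ≤ 67 is true
  requested budget < 509732 USD: 796653 < 509732 is false
  mean reviewer score ≥ 3.6: 3.5 ≥ 3.6 is false
  NOT IRB approval obtained: yes → false
Combine:
[1.2.1] false → false (antecedent false ⇒ implication holds) = true
[1.2] NOT true = false
[1] true AND false = false
[2.2] true → false = false
[2] true OR false = true
[3.2] true AND false = false
[3] false OR false = false
[4.3.1.1] false AND false = false
[4.3.1] NOT false = true
[4.3] NOT true = false
[4] true AND false AND false = false
[root] false OR true OR false OR false = true
Overall: true → funded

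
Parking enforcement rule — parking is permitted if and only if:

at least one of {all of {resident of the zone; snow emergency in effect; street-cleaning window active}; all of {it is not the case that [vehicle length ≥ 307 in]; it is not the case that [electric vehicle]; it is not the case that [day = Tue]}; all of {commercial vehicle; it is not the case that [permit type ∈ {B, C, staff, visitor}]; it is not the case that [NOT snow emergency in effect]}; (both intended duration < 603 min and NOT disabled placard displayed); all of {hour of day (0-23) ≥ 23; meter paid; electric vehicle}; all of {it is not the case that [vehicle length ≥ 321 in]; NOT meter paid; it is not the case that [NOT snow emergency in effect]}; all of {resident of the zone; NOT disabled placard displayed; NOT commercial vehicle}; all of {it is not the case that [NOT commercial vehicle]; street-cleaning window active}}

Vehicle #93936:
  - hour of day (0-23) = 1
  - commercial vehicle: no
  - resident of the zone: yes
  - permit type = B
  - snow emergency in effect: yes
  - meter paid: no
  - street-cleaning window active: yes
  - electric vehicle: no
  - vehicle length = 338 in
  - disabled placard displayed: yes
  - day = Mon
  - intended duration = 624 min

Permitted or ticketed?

Permitted

Atomic conditions:
  resident of the zone: yes → true
  snow emergency in effect: yes → true
  street-cleaning window active: yes → true
  vehicle length ≥ 307 in: 338 ≥ 307 is true
  electric vehicle: no → false
  day = Tue: Mon == Tue is false
  commercial vehicle: no → false
  permit type ∈ {B, C, staff, visitor}: B is in the set → true
  NOT snow emergency in effect: yes → false
  intended duration < 603 min: 624 < 603 is false
  NOT disabled placard displayed: yes → false
  hour of day (0-23) ≥ 23: 1 ≥ 23 is false
  meter paid: no → false
  vehicle length ≥ 321 in: 338 ≥ 321 is true
  NOT meter paid: no → true
  NOT commercial vehicle: no → true
Combine:
[1] true AND true AND true = true
[2.1] NOT true = false
[2.2] NOT false = true
[2.3] NOT false = true
[2] false AND true AND true = false
[3.2] NOT true = false
[3.3] NOT false = true
[3] false AND false AND true = false
[4] false AND false = false
[5] false AND false AND false = false
[6.1] NOT true = false
[6.3] NOT false = true
[6] false AND true AND true = false
[7] true AND false AND true = false
[8.1] NOT true = false
[8] false AND true = false
[root] true OR false OR false OR false OR false OR false OR false OR false = true
Overall: true → permitted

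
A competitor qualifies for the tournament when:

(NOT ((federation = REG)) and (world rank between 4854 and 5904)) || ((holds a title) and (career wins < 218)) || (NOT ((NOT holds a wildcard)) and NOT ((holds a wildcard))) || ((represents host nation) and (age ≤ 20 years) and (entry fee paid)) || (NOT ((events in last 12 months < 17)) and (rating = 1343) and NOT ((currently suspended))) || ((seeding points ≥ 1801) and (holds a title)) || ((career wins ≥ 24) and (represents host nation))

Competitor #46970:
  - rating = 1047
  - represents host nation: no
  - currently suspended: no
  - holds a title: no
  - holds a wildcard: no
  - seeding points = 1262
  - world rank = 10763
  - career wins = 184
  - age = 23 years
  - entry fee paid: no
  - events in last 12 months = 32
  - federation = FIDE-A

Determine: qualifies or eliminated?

Eliminated

Atomic conditions:
  federation = REG: FIDE-A == REG is false
  world rank between 4854 and 5904: 10763 in [4854, 5904] is false
  holds a title: no → false
  career wins < 218: 184 < 218 is true
  NOT holds a wildcard: no → true
  holds a wildcard: no → false
  represents host nation: no → false
  age ≤ 20 years: 23 ≤ 20 is false
  entry fee paid: no → false
  events in last 12 months < 17: 32 < 17 is false
  rating = 1343: 1047 == 1343 is false
  currently suspended: no → false
  seeding points ≥ 1801: 1262 ≥ 1801 is false
  career wins ≥ 24: 184 ≥ 24 is true
Combine:
[1.1] NOT false = true
[1] true AND false = false
[2] false AND true = false
[3.1] NOT true = false
[3.2] NOT false = true
[3] false AND true = false
[4] false AND false AND false = false
[5.1] NOT false = true
[5.3] NOT false = true
[5] true AND false AND true = false
[6] false AND false = false
[7] true AND false = false
[root] false OR false OR false OR false OR false OR false OR false = false
Overall: false → eliminated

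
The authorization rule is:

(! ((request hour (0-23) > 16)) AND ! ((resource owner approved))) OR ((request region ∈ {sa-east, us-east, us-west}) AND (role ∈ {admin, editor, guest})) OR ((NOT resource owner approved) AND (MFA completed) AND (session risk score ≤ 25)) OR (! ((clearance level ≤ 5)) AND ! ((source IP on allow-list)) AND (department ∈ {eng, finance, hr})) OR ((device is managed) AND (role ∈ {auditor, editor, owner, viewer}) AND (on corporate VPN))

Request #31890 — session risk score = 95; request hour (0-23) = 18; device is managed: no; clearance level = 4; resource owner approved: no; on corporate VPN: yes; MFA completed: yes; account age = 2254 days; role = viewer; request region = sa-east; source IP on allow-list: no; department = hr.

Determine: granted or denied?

Atomic conditions:
  request hour (0-23) > 16: 18 > 16 is true
  resource owner approved: no → false
  request region ∈ {sa-east, us-east, us-west}: sa-east is in the set → true
  role ∈ {admin, editor, guest}: viewer is not in the set → false
  NOT resource owner approved: no → true
  MFA completed: yes → true
  session risk score ≤ 25: 95 ≤ 25 is false
  clearance level ≤ 5: 4 ≤ 5 is true
  source IP on allow-list: no → false
  department ∈ {eng, finance, hr}: hr is in the set → true
  device is managed: no → false
  role ∈ {auditor, editor, owner, viewer}: viewer is in the set → true
  on corporate VPN: yes → true
Combine:
[1.1] NOT true = false
[1.2] NOT false = true
[1] false AND true = false
[2] true AND false = false
[3] true AND true AND false = false
[4.1] NOT true = false
[4.2] NOT false = true
[4] false AND true AND true = false
[5] false AND true AND true = false
[root] false OR false OR false OR false OR false = false
Overall: false → denied

Denied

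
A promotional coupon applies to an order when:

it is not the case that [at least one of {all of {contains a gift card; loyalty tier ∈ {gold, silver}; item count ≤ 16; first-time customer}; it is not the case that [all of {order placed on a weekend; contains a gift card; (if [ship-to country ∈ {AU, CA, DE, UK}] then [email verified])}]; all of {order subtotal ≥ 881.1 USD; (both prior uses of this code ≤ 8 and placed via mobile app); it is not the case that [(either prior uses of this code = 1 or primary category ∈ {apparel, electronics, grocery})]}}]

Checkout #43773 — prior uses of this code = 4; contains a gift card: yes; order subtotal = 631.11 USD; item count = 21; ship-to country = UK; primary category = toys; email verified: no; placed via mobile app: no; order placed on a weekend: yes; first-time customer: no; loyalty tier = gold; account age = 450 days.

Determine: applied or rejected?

Rejected

Atomic conditions:
  contains a gift card: yes → true
  loyalty tier ∈ {gold, silver}: gold is in the set → true
  item count ≤ 16: 21 ≤ 16 is false
  first-time customer: no → false
  order placed on a weekend: yes → true
  ship-to country ∈ {AU, CA, DE, UK}: UK is in the set → true
  email verified: no → false
  order subtotal ≥ 881.1 USD: 631.11 ≥ 881.1 is false
  prior uses of this code ≤ 8: 4 ≤ 8 is true
  placed via mobile app: no → false
  prior uses of this code = 1: 4 == 1 is false
  primary category ∈ {apparel, electronics, grocery}: toys is not in the set → false
Combine:
[1.1] true AND true AND false AND false = false
[1.2.1.3] true → false = false
[1.2.1] true AND true AND false = false
[1.2] NOT false = true
[1.3.2] true AND false = false
[1.3.3.1] false OR false = false
[1.3.3] NOT false = true
[1.3] false AND false AND true = false
[1] false OR true OR false = true
[root] NOT true = false
Overall: false → rejected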